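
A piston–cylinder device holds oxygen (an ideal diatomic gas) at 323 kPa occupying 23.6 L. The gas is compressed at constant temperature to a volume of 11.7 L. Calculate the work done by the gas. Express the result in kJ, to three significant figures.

Isothermal: W = nRT ln(V₂/V₁) = P₁V₁ ln(V₂/V₁).
P₁V₁ = (323 kPa)(23.6 L) = 7623 J.
W = 7623 × ln(11.7/23.6) = 7623 × -0.7017
W_by_gas = -5349 J.

W ≈ -5.35 kJ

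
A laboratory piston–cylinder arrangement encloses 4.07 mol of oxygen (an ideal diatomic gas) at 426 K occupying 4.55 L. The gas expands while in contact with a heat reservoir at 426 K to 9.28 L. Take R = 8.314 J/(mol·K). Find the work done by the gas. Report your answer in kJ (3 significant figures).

Isothermal: W = nRT ln(V₂/V₁).
W = (4.07)(8.314)(426) × ln(9.28/4.55)
  = 14415 × 0.7127
W_by_gas = 10274 J.

W ≈ 10.3 kJ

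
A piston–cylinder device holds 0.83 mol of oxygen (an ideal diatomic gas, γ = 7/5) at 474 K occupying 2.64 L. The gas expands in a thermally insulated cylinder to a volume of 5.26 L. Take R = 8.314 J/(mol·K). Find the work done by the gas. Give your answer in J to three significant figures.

Adiabatic: TV^(γ−1) = const with γ = 7/5.
T₂ = T₁ (V₁/V₂)^(γ−1) = 474 × (2.64/5.26)^0.4 = 474 × 0.759 = 359.8 K.
W_by = nCᵥ(T₁ − T₂) = (0.83)(20.79)(474 − 359.8) = 1971 J.

W ≈ 1970 J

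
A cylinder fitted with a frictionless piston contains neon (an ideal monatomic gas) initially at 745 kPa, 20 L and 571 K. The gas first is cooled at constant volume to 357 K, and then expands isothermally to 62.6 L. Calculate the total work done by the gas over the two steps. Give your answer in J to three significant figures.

Step 1 (isochoric): W = 0 (constant volume).
After step 1: P = 465.8 kPa (V unchanged).
Step 2 (isothermal): W = P₁V₁ ln(V₂/V₁) = (9316) ln(62.6/20) = 10630 J.
W_total = 0 + 10630 = 10630 J.

W_total ≈ 10600 J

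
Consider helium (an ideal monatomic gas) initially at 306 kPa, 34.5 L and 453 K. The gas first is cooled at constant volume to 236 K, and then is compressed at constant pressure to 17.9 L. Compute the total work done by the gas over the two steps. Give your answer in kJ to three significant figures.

Step 1 (isochoric): W = 0 (constant volume).
After step 1: P = 159.4 kPa (V unchanged).
Step 2 (isobaric): W = PΔV = (159.4 kPa)(17.9 − 34.5 L) = -2646 J.
W_total = 0 − 2646 = -2646 J.

W_total ≈ -2.65 kJ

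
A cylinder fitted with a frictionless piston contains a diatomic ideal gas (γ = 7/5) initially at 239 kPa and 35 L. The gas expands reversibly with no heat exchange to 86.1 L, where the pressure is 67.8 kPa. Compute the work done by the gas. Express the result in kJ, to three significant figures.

W ≈ 6.32 kJ

Adiabatic: W = (P₁V₁ − P₂V₂)/(γ − 1) with γ = 7/5.
P₁V₁ = 8365 J, P₂V₂ = 5838 J.
W = (8365 − 5838) / 0.4 = 6319 J.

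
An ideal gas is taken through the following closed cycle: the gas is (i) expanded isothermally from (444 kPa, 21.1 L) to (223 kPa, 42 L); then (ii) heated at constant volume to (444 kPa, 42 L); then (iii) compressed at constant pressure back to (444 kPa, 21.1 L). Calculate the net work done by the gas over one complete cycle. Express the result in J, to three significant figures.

W_net ≈ -2830 J

Leg (i): W = PᵢVᵢ ln(V_f/Vᵢ) = (9368) ln(42/21.1) = 6449 J.
Leg (ii): W = 0.
Leg (iii): W = PΔV = (444)(21.1 − 42) = -9280 J.
W_net = 6449 − 9280 = -2830 J.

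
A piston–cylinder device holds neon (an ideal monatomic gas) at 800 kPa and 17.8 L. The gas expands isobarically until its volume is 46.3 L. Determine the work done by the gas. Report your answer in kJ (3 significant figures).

Isobaric: W = P ΔV.
W = (800 kPa)(46.3 − 17.8 L) = (800)(28.5) = 22800 J.

W ≈ 22.8 kJ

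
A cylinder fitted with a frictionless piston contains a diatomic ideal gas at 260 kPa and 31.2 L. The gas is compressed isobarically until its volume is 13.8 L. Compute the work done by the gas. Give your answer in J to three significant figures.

Isobaric: W = P ΔV.
W = (260 kPa)(13.8 − 31.2 L) = (260)(-17.4) = -4524 J.

W ≈ -4520 J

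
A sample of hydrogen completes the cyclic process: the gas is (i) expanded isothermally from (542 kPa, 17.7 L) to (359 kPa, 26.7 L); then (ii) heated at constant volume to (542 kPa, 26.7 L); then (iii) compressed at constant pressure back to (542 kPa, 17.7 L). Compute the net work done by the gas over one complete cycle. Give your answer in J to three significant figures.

Leg (i): W = PᵢVᵢ ln(V_f/Vᵢ) = (9593) ln(26.7/17.7) = 3944 J.
Leg (ii): W = 0.
Leg (iii): W = PΔV = (542)(17.7 − 26.7) = -4878 J.
W_net = 3944 − 4878 = -934.2 J.

W_net ≈ -934 J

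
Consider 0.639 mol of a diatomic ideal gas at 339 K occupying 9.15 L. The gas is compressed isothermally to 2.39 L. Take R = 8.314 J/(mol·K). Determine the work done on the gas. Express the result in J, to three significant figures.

Isothermal: W = nRT ln(V₂/V₁).
W = (0.639)(8.314)(339) × ln(2.39/9.15)
  = 1801 × -1.342
W_by_gas = -2418 J; work on gas = −W_by = 2418 J.

W ≈ 2420 J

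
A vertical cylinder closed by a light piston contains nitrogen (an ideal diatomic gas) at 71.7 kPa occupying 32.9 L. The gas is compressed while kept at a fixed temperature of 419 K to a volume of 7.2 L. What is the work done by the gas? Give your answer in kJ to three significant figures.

W ≈ -3.58 kJ

Isothermal: W = nRT ln(V₂/V₁) = P₁V₁ ln(V₂/V₁).
P₁V₁ = (71.7 kPa)(32.9 L) = 2359 J.
W = 2359 × ln(7.2/32.9) = 2359 × -1.519
W_by_gas = -3584 J.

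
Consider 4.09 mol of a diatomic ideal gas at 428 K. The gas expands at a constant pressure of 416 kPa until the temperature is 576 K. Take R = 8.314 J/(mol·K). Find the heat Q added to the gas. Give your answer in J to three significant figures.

Q ≈ 17600 J

Isobaric: W = nRΔT = (4.09)(8.314)(148) = 5033 J.
ΔU = nCᵥΔT with Cᵥ = 5R/2: ΔU = (4.09)(20.79)(148) = 12582 J.
Q = ΔU + W = 12582 + 5033 = 17614 J.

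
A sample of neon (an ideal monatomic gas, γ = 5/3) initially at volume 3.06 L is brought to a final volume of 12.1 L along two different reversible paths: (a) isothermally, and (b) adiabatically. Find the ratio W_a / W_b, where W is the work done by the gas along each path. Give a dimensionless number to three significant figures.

Path (a) isothermal: W = P₁V₁ ln(V₂/V₁) → W_a/(P₁V₁) = 1.375.
Path (b) adiabatic: W = P₁V₁(1 − (V₁/V₂)^(γ−1))/(γ−1) → W_b/(P₁V₁) = 0.9001.
W_a / W_b = 1.375 / 0.9001 = 1.527.

W_a / W_b ≈ 1.53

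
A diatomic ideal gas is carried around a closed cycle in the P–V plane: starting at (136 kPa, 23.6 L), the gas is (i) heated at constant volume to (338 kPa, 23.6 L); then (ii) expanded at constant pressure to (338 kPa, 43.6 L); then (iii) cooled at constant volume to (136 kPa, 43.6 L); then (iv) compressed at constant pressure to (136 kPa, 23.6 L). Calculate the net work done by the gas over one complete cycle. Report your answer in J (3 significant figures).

Constant-volume legs do no work.
W(ii) = (338)(43.6 − 23.6) = 6760 J; W(iv) = (136)(23.6 − 43.6) = -2720 J.
W_net = 6760 − 2720 = 4040 J (the clockwise enclosed area).

W_net ≈ 4040 J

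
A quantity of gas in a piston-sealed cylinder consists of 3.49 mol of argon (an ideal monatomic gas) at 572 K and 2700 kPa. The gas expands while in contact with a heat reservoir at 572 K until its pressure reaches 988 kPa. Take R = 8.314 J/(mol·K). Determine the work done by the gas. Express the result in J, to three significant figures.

Isothermal process: W = nRT ln(V₂/V₁) = nRT ln(P₁/P₂).
W = (3.49)(8.314)(572) × ln(2700/988)
  = 16597 × ln(2.733) = 16597 × 1.005
W_by_gas = 16685 J.

W ≈ 16700 J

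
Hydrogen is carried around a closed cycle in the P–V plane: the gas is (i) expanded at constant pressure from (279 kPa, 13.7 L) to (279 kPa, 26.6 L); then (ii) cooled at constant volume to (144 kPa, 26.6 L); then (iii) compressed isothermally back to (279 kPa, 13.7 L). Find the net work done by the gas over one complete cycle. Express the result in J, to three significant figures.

W_net ≈ 1060 J

Leg (i): W = PΔV = (279)(26.6 − 13.7) = 3599 J.
Leg (ii): W = 0.
Leg (iii): W = PᵢVᵢ ln(V_f/Vᵢ) = (3830) ln(13.7/26.6) = -2542 J.
W_net = 3599 − 2542 = 1058 J.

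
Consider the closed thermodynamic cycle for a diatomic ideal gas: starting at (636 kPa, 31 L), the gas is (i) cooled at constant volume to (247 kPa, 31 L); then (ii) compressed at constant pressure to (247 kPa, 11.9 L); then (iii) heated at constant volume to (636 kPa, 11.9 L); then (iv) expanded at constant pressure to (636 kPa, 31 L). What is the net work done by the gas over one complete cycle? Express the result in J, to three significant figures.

Constant-volume legs do no work.
W(ii) = (247)(11.9 − 31) = -4718 J; W(iv) = (636)(31 − 11.9) = 12148 J.
W_net = -4718 + 12148 = 7430 J (the clockwise enclosed area).

W_net ≈ 7430 J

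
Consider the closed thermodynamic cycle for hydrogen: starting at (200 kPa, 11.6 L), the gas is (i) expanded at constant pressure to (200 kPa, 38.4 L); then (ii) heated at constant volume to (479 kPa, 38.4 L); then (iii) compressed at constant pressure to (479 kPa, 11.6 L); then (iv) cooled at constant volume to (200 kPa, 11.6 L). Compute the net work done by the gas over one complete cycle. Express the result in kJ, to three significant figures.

W_net ≈ -7.48 kJ

Constant-volume legs do no work.
W(i) = (200)(38.4 − 11.6) = 5360 J; W(iii) = (479)(11.6 − 38.4) = -12837 J.
W_net = 5360 − 12837 = -7477 J (the counter-clockwise enclosed area).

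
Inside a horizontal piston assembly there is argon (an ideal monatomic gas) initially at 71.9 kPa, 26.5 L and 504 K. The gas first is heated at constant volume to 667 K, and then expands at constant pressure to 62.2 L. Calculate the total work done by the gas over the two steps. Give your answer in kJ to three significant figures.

W_total ≈ 3.40 kJ

Step 1 (isochoric): W = 0 (constant volume).
After step 1: P = 95.15 kPa (V unchanged).
Step 2 (isobaric): W = PΔV = (95.15 kPa)(62.2 − 26.5 L) = 3397 J.
W_total = 0 + 3397 = 3397 J.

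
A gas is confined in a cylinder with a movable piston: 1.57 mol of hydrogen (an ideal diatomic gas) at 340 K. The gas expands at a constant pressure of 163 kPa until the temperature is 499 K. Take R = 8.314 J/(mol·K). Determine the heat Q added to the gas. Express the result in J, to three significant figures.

Q ≈ 7260 J

Isobaric: W = nRΔT = (1.57)(8.314)(159) = 2075 J.
ΔU = nCᵥΔT with Cᵥ = 5R/2: ΔU = (1.57)(20.79)(159) = 5189 J.
Q = ΔU + W = 5189 + 2075 = 7264 J.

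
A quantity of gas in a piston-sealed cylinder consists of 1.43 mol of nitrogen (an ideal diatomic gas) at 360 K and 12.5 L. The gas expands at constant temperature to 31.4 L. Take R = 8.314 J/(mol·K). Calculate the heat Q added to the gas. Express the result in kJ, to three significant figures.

Q ≈ 3.94 kJ

Isothermal ⇒ ΔU = 0, so Q = W = nRT ln(V₂/V₁).
Q = (1.43)(8.314)(360) ln(31.4/12.5) = 4280 × 0.9211 = 3942 J.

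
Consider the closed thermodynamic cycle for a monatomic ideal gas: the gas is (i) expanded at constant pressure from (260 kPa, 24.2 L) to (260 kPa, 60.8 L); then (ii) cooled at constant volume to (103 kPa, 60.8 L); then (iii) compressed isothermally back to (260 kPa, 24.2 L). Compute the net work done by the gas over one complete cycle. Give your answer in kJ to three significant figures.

Leg (i): W = PΔV = (260)(60.8 − 24.2) = 9516 J.
Leg (ii): W = 0.
Leg (iii): W = PᵢVᵢ ln(V_f/Vᵢ) = (6262) ln(24.2/60.8) = -5769 J.
W_net = 9516 − 5769 = 3747 J.

W_net ≈ 3.75 kJ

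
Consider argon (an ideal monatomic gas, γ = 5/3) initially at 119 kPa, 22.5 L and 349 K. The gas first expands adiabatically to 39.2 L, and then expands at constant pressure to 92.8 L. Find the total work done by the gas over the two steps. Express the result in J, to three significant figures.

Step 1 (adiabatic): W = (P₁V₁ − P₂V₂)/(γ−1) = (2678 − 1849)/0.667 = 1242 J.
After step 1: P = 47.17 kPa, V = 39.2 L, T = 241 K.
Step 2 (isobaric): W = PΔV = (47.17 kPa)(92.8 − 39.2 L) = 2529 J.
W_total = 1242 + 2529 = 3771 J.

W_total ≈ 3770 J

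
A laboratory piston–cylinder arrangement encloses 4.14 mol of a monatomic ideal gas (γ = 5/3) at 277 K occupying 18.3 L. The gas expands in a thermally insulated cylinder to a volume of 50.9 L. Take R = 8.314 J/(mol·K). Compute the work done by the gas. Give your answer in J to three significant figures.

Adiabatic: TV^(γ−1) = const with γ = 5/3.
T₂ = T₁ (V₁/V₂)^(γ−1) = 277 × (18.3/50.9)^0.667 = 277 × 0.5056 = 140.1 K.
W_by = nCᵥ(T₁ − T₂) = (4.14)(12.47)(277 − 140.1) = 7070 J.

W ≈ 7070 J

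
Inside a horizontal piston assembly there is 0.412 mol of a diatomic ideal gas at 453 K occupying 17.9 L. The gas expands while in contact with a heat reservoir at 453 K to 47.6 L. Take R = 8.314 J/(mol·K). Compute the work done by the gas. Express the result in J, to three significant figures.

W ≈ 1520 J

Isothermal: W = nRT ln(V₂/V₁).
W = (0.412)(8.314)(453) × ln(47.6/17.9)
  = 1552 × 0.978
W_by_gas = 1518 J.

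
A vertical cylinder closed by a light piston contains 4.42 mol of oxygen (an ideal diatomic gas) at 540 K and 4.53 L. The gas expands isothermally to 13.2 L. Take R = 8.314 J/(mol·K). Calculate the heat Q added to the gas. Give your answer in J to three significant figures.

Q ≈ 21200 J

Isothermal ⇒ ΔU = 0, so Q = W = nRT ln(V₂/V₁).
Q = (4.42)(8.314)(540) ln(13.2/4.53) = 19844 × 1.069 = 21223 J.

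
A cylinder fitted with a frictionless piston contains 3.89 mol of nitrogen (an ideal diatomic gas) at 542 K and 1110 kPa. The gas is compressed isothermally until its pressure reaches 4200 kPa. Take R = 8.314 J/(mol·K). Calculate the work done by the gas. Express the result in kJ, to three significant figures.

W ≈ -23.3 kJ

Isothermal process: W = nRT ln(V₂/V₁) = nRT ln(P₁/P₂).
W = (3.89)(8.314)(542) × ln(1110/4200)
  = 17529 × ln(0.2643) = 17529 × -1.331
W_by_gas = -23326 J.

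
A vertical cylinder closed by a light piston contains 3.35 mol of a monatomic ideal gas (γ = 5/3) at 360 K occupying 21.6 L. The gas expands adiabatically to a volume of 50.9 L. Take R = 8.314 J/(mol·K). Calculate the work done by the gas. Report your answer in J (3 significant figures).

W ≈ 6550 J

Adiabatic: TV^(γ−1) = const with γ = 5/3.
T₂ = T₁ (V₁/V₂)^(γ−1) = 360 × (21.6/50.9)^0.667 = 360 × 0.5647 = 203.3 K.
W_by = nCᵥ(T₁ − T₂) = (3.35)(12.47)(360 − 203.3) = 6547 J.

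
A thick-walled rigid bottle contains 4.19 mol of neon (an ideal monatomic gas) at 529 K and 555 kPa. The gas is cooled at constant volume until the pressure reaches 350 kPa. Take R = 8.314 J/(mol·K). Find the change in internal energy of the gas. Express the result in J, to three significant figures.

Constant volume ⇒ W = 0, so Q = ΔU = nCᵥΔT with Cᵥ = 3R/2 = 12.47 J/(mol·K).
At constant V, T₂/T₁ = P₂/P₁ ⇒ ΔT = T₁(P₂/P₁ − 1) = 529·(350/555 − 1) = -195.4 K.
ΔU = (4.19)(12.47)(-195.4) = -10210 J.

ΔU ≈ -10200 J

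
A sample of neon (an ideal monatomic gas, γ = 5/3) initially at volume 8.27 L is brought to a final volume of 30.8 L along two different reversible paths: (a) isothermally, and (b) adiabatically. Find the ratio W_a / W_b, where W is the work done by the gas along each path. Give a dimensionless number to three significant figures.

Path (a) isothermal: W = P₁V₁ ln(V₂/V₁) → W_a/(P₁V₁) = 1.315.
Path (b) adiabatic: W = P₁V₁(1 − (V₁/V₂)^(γ−1))/(γ−1) → W_b/(P₁V₁) = 0.8757.
W_a / W_b = 1.315 / 0.8757 = 1.502.

W_a / W_b ≈ 1.50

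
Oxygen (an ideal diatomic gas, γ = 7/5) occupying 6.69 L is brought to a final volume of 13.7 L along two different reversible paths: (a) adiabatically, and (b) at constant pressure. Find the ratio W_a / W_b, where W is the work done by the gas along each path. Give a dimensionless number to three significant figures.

Path (a) adiabatic: W = P₁V₁(1 − (V₁/V₂)^(γ−1))/(γ−1) → W_a/(P₁V₁) = 0.6232.
Path (b) isobaric: W = P₁(V₂ − V₁) → W_b/(P₁V₁) = 1.048.
W_a / W_b = 0.6232 / 1.048 = 0.5947.

W_a / W_b ≈ 0.595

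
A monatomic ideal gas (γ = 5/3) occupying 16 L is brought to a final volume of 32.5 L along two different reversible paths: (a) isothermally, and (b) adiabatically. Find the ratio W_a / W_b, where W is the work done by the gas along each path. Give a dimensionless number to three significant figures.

W_a / W_b ≈ 1.25

Path (a) isothermal: W = P₁V₁ ln(V₂/V₁) → W_a/(P₁V₁) = 0.7087.
Path (b) adiabatic: W = P₁V₁(1 − (V₁/V₂)^(γ−1))/(γ−1) → W_b/(P₁V₁) = 0.5648.
W_a / W_b = 0.7087 / 0.5648 = 1.255.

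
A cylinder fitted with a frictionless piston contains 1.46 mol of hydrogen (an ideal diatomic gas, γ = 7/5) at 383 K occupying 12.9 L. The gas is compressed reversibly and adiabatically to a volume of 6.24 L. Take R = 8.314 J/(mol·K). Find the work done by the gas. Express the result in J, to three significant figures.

W ≈ -3920 J

Adiabatic: TV^(γ−1) = const with γ = 7/5.
T₂ = T₁ (V₁/V₂)^(γ−1) = 383 × (12.9/6.24)^0.4 = 383 × 1.337 = 512.1 K.
W_by = nCᵥ(T₁ − T₂) = (1.46)(20.79)(383 − 512.1) = -3918 J.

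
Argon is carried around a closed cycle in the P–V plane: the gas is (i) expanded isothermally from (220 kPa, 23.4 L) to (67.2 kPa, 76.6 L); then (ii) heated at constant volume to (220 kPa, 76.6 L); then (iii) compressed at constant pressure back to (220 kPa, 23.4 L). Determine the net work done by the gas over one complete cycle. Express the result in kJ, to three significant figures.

W_net ≈ -5.60 kJ

Leg (i): W = PᵢVᵢ ln(V_f/Vᵢ) = (5148) ln(76.6/23.4) = 6105 J.
Leg (ii): W = 0.
Leg (iii): W = PΔV = (220)(23.4 − 76.6) = -11704 J.
W_net = 6105 − 11704 = -5599 J.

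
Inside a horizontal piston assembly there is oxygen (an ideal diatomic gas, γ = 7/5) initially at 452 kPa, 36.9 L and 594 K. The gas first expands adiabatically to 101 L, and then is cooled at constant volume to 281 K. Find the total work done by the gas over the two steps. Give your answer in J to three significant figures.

W_total ≈ 13800 J

Step 1 (adiabatic): W = (P₁V₁ − P₂V₂)/(γ−1) = (16679 − 11149)/0.4 = 13824 J.
Step 2 (isochoric): W = 0 (constant volume).
W_total = 13824 + 0 = 13824 J.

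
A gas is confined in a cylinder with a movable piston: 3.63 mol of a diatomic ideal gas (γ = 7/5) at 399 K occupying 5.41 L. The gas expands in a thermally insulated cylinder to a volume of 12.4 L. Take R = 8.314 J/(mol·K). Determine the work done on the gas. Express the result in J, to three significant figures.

Adiabatic: TV^(γ−1) = const with γ = 7/5.
T₂ = T₁ (V₁/V₂)^(γ−1) = 399 × (5.41/12.4)^0.4 = 399 × 0.7176 = 286.3 K.
W_by = nCᵥ(T₁ − T₂) = (3.63)(20.79)(399 − 286.3) = 8500 J.
Work on gas = −W_by = -8500 J.

W ≈ -8500 J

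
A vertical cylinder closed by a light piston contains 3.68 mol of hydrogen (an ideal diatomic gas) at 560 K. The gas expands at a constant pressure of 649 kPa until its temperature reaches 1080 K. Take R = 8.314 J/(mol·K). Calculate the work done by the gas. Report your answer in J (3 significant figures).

W ≈ 15900 J

Isobaric: W = P ΔV = nR ΔT.
W = (3.68)(8.314)(1080 − 560) = 15910 J.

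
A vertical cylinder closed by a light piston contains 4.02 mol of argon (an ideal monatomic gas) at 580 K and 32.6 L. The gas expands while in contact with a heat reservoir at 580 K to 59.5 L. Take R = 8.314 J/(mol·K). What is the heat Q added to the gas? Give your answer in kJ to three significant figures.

Isothermal ⇒ ΔU = 0, so Q = W = nRT ln(V₂/V₁).
Q = (4.02)(8.314)(580) ln(59.5/32.6) = 19385 × 0.6017 = 11663 J.

Q ≈ 11.7 kJ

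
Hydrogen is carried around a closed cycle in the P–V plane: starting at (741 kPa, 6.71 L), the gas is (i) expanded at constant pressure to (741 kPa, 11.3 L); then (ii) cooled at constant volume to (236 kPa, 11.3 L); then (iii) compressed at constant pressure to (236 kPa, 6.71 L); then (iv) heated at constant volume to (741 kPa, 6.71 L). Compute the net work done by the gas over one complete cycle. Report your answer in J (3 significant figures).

Constant-volume legs do no work.
W(i) = (741)(11.3 − 6.71) = 3401 J; W(iii) = (236)(6.71 − 11.3) = -1083 J.
W_net = 3401 − 1083 = 2318 J (the clockwise enclosed area).

W_net ≈ 2320 J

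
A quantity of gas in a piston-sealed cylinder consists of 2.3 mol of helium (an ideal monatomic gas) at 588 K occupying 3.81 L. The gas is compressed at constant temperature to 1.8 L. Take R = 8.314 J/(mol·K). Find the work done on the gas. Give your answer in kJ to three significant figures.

Isothermal: W = nRT ln(V₂/V₁).
W = (2.3)(8.314)(588) × ln(1.8/3.81)
  = 11244 × -0.7498
W_by_gas = -8431 J; work on gas = −W_by = 8431 J.

W ≈ 8.43 kJ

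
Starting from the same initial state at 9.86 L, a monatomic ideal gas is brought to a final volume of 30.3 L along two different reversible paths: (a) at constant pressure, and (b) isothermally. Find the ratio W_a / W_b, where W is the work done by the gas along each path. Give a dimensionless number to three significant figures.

W_a / W_b ≈ 1.85

Path (a) isobaric: W = P₁(V₂ − V₁) → W_a/(P₁V₁) = 2.073.
Path (b) isothermal: W = P₁V₁ ln(V₂/V₁) → W_b/(P₁V₁) = 1.123.
W_a / W_b = 2.073 / 1.123 = 1.847.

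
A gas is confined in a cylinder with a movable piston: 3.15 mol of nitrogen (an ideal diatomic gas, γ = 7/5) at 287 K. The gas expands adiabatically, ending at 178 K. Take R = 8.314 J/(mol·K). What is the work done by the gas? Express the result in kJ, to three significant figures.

Adiabatic ⇒ Q = 0, so W_by = −ΔU = nCᵥ(T₁ − T₂).
Cᵥ = 5R/2 = 20.79 J/(mol·K).
W = (3.15)(20.79)(287 − 178) = 7137 J.

W ≈ 7.14 kJ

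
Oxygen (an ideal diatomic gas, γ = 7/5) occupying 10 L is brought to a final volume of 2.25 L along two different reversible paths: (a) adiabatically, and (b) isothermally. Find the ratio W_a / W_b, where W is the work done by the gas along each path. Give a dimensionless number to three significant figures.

Path (a) adiabatic: W = P₁V₁(1 − (V₁/V₂)^(γ−1))/(γ−1) → W_a/(P₁V₁) = -2.04.
Path (b) isothermal: W = P₁V₁ ln(V₂/V₁) → W_b/(P₁V₁) = -1.492.
W_a / W_b = -2.04 / -1.492 = 1.368.

W_a / W_b ≈ 1.37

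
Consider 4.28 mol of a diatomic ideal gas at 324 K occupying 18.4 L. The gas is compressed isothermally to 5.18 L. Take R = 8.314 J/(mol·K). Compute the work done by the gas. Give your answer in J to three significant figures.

W ≈ -14600 J

Isothermal: W = nRT ln(V₂/V₁).
W = (4.28)(8.314)(324) × ln(5.18/18.4)
  = 11529 × -1.268
W_by_gas = -14614 J.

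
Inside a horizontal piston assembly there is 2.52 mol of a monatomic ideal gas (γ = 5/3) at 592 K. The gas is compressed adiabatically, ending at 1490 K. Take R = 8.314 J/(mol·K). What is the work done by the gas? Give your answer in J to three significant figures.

Adiabatic ⇒ Q = 0, so W_by = −ΔU = nCᵥ(T₁ − T₂).
Cᵥ = 3R/2 = 12.47 J/(mol·K).
W = (2.52)(12.47)(592 − 1490) = -28221 J.

W ≈ -28200 J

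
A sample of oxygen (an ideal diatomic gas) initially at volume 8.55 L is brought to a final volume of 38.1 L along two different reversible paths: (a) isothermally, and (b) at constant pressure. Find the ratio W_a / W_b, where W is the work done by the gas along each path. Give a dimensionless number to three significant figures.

Path (a) isothermal: W = P₁V₁ ln(V₂/V₁) → W_a/(P₁V₁) = 1.494.
Path (b) isobaric: W = P₁(V₂ − V₁) → W_b/(P₁V₁) = 3.456.
W_a / W_b = 1.494 / 3.456 = 0.4324.

W_a / W_b ≈ 0.432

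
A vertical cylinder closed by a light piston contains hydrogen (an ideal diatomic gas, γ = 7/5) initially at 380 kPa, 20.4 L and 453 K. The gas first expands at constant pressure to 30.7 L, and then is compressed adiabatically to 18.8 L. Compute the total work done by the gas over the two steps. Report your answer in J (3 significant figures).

W_total ≈ -2410 J

Step 1 (isobaric): W = PΔV = (380 kPa)(30.7 − 20.4 L) = 3914 J.
After step 1: P = 380 kPa, V = 30.7 L, T = 681.7 K.
Step 2 (adiabatic): W = (P₁V₁ − P₂V₂)/(γ−1) = (11666 − 14194)/0.4 = -6321 J.
W_total = 3914 − 6321 = -2407 J.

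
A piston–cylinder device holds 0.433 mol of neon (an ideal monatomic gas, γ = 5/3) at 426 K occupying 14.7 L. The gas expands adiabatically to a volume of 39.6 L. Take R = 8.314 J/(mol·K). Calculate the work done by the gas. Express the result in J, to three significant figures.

Adiabatic: TV^(γ−1) = const with γ = 5/3.
T₂ = T₁ (V₁/V₂)^(γ−1) = 426 × (14.7/39.6)^0.667 = 426 × 0.5165 = 220 K.
W_by = nCᵥ(T₁ − T₂) = (0.433)(12.47)(426 − 220) = 1112 J.

W ≈ 1110 J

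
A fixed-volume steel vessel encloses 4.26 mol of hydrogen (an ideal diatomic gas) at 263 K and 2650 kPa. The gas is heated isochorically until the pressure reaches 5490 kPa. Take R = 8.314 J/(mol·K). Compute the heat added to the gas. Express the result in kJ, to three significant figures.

Q ≈ 25.0 kJ

Constant volume ⇒ W = 0, so Q = ΔU = nCᵥΔT with Cᵥ = 5R/2 = 20.79 J/(mol·K).
At constant V, T₂/T₁ = P₂/P₁ ⇒ ΔT = T₁(P₂/P₁ − 1) = 263·(5490/2650 − 1) = 281.9 K.
ΔU = (4.26)(20.79)(281.9) = 24957 J.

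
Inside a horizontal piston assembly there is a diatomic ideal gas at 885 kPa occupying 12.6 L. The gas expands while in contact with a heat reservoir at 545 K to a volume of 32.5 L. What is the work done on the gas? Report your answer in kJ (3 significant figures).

W ≈ -10.6 kJ

Isothermal: W = nRT ln(V₂/V₁) = P₁V₁ ln(V₂/V₁).
P₁V₁ = (885 kPa)(12.6 L) = 11151 J.
W = 11151 × ln(32.5/12.6) = 11151 × 0.9475
W_by_gas = 10566 J; work on gas = −W_by = -10566 J.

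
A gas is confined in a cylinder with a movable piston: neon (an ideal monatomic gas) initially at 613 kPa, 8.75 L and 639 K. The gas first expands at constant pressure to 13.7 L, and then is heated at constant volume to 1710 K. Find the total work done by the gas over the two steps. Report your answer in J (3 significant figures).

W_total ≈ 3030 J

Step 1 (isobaric): W = PΔV = (613 kPa)(13.7 − 8.75 L) = 3034 J.
Step 2 (isochoric): W = 0 (constant volume).
W_total = 3034 + 0 = 3034 J.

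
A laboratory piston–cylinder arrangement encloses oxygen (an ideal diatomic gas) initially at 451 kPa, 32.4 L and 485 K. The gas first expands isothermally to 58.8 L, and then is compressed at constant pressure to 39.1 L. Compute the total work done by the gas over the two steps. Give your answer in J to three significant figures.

Step 1 (isothermal): W = P₁V₁ ln(V₂/V₁) = (14612) ln(58.8/32.4) = 8709 J.
After step 1: P = 248.5 kPa, V = 58.8 L, T = 485 K.
Step 2 (isobaric): W = PΔV = (248.5 kPa)(39.1 − 58.8 L) = -4896 J.
W_total = 8709 − 4896 = 3813 J.

W_total ≈ 3810 J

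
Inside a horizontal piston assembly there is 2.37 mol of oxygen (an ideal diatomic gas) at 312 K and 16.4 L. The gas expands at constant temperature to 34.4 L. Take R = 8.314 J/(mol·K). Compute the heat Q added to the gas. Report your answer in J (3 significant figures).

Isothermal ⇒ ΔU = 0, so Q = W = nRT ln(V₂/V₁).
Q = (2.37)(8.314)(312) ln(34.4/16.4) = 6148 × 0.7408 = 4554 J.

Q ≈ 4550 J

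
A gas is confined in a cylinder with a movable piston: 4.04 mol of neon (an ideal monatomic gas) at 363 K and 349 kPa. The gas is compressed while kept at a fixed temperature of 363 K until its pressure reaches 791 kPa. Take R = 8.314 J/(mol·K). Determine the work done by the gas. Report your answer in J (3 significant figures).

Isothermal process: W = nRT ln(V₂/V₁) = nRT ln(P₁/P₂).
W = (4.04)(8.314)(363) × ln(349/791)
  = 12193 × ln(0.4412) = 12193 × -0.8182
W_by_gas = -9976 J.

W ≈ -9980 J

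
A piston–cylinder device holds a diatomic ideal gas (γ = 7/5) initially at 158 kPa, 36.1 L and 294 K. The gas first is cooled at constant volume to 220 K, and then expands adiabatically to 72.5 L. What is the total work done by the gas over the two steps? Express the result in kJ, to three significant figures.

Step 1 (isochoric): W = 0 (constant volume).
After step 1: P = 118.2 kPa (V unchanged).
Step 2 (adiabatic): W = (P₁V₁ − P₂V₂)/(γ−1) = (4268 − 3229)/0.4 = 2597 J.
W_total = 0 + 2597 = 2597 J.

W_total ≈ 2.60 kJ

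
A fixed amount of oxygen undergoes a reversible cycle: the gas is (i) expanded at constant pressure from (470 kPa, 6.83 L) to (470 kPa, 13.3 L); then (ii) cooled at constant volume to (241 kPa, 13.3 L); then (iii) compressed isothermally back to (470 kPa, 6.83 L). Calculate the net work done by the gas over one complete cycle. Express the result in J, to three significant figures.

W_net ≈ 905 J

Leg (i): W = PΔV = (470)(13.3 − 6.83) = 3041 J.
Leg (ii): W = 0.
Leg (iii): W = PᵢVᵢ ln(V_f/Vᵢ) = (3205) ln(6.83/13.3) = -2136 J.
W_net = 3041 − 2136 = 904.8 J.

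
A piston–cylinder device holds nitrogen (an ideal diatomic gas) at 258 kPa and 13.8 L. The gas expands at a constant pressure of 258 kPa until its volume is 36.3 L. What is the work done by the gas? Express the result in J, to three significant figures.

Isobaric: W = P ΔV.
W = (258 kPa)(36.3 − 13.8 L) = (258)(22.5) = 5805 J.

W ≈ 5800 J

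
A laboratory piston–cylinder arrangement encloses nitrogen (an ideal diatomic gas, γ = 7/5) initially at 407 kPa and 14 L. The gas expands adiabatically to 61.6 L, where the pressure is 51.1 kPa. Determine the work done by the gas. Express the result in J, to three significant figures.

W ≈ 6380 J

Adiabatic: W = (P₁V₁ − P₂V₂)/(γ − 1) with γ = 7/5.
P₁V₁ = 5698 J, P₂V₂ = 3148 J.
W = (5698 − 3148) / 0.4 = 6376 J.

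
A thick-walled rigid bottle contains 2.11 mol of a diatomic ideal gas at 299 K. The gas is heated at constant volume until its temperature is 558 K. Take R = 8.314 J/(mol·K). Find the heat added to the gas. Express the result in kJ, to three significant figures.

Q ≈ 11.4 kJ

Constant volume ⇒ W = 0, so Q = ΔU = nCᵥΔT with Cᵥ = 5R/2 = 20.79 J/(mol·K).
ΔU = (2.11)(20.79)(558 − 299) = 11359 J.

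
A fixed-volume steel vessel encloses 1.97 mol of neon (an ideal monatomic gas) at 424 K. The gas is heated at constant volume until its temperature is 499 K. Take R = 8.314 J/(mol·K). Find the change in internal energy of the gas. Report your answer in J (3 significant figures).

Constant volume ⇒ W = 0, so Q = ΔU = nCᵥΔT with Cᵥ = 3R/2 = 12.47 J/(mol·K).
ΔU = (1.97)(12.47)(499 − 424) = 1843 J.

ΔU ≈ 1840 J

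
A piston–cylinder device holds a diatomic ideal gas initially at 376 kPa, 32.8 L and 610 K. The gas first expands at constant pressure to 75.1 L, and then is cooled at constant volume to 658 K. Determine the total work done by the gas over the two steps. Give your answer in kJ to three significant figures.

W_total ≈ 15.9 kJ

Step 1 (isobaric): W = PΔV = (376 kPa)(75.1 − 32.8 L) = 15905 J.
Step 2 (isochoric): W = 0 (constant volume).
W_total = 15905 + 0 = 15905 J.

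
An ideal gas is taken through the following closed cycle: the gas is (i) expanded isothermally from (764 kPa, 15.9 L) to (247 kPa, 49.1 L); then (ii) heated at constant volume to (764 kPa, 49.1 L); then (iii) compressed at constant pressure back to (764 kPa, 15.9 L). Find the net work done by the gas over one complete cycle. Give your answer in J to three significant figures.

Leg (i): W = PᵢVᵢ ln(V_f/Vᵢ) = (12148) ln(49.1/15.9) = 13697 J.
Leg (ii): W = 0.
Leg (iii): W = PΔV = (764)(15.9 − 49.1) = -25365 J.
W_net = 13697 − 25365 = -11668 J.

W_net ≈ -11700 J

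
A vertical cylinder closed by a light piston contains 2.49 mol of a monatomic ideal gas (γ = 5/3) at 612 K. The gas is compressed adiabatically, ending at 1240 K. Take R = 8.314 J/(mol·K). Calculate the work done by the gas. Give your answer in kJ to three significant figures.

Adiabatic ⇒ Q = 0, so W_by = −ΔU = nCᵥ(T₁ − T₂).
Cᵥ = 3R/2 = 12.47 J/(mol·K).
W = (2.49)(12.47)(612 − 1240) = -19501 J.

W ≈ -19.5 kJ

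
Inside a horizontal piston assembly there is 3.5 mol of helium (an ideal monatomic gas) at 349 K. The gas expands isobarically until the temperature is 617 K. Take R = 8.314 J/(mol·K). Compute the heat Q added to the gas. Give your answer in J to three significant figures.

Isobaric: W = nRΔT = (3.5)(8.314)(268) = 7799 J.
ΔU = nCᵥΔT with Cᵥ = 3R/2: ΔU = (3.5)(12.47)(268) = 11698 J.
Q = ΔU + W = 11698 + 7799 = 19496 J.

Q ≈ 19500 J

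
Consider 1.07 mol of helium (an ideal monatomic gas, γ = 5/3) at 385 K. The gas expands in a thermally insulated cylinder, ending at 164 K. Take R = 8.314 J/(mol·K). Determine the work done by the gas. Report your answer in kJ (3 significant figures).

Adiabatic ⇒ Q = 0, so W_by = −ΔU = nCᵥ(T₁ − T₂).
Cᵥ = 3R/2 = 12.47 J/(mol·K).
W = (1.07)(12.47)(385 − 164) = 2949 J.

W ≈ 2.95 kJ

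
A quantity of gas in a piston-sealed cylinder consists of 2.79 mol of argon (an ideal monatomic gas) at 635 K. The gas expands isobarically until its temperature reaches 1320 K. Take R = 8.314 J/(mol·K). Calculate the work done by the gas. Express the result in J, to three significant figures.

W ≈ 15900 J

Isobaric: W = P ΔV = nR ΔT.
W = (2.79)(8.314)(1320 − 635) = 15889 J.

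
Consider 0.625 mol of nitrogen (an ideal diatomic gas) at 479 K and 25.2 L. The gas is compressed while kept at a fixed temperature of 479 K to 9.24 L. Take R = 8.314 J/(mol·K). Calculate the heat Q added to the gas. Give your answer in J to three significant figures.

Q ≈ -2500 J

Isothermal ⇒ ΔU = 0, so Q = W = nRT ln(V₂/V₁).
Q = (0.625)(8.314)(479) ln(9.24/25.2) = 2489 × -1.003 = -2497 J.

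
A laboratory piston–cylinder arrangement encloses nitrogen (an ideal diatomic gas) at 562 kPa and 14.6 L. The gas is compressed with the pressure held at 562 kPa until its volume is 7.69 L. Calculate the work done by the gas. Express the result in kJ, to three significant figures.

Isobaric: W = P ΔV.
W = (562 kPa)(7.69 − 14.6 L) = (562)(-6.91) = -3883 J.

W ≈ -3.88 kJ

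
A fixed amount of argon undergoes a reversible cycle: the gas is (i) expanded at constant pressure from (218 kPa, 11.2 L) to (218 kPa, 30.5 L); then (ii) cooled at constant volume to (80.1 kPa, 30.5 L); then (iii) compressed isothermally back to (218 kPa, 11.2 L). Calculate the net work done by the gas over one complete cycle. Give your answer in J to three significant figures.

W_net ≈ 1760 J

Leg (i): W = PΔV = (218)(30.5 − 11.2) = 4207 J.
Leg (ii): W = 0.
Leg (iii): W = PᵢVᵢ ln(V_f/Vᵢ) = (2443) ln(11.2/30.5) = -2447 J.
W_net = 4207 − 2447 = 1760 J.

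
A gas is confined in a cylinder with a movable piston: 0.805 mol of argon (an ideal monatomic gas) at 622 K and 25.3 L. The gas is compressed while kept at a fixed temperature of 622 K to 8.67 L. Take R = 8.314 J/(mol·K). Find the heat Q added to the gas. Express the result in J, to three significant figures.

Q ≈ -4460 J

Isothermal ⇒ ΔU = 0, so Q = W = nRT ln(V₂/V₁).
Q = (0.805)(8.314)(622) ln(8.67/25.3) = 4163 × -1.071 = -4458 J.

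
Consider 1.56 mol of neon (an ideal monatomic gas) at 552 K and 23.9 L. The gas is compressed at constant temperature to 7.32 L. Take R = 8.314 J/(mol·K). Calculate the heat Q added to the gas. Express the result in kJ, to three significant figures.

Q ≈ -8.47 kJ

Isothermal ⇒ ΔU = 0, so Q = W = nRT ln(V₂/V₁).
Q = (1.56)(8.314)(552) ln(7.32/23.9) = 7159 × -1.183 = -8471 J.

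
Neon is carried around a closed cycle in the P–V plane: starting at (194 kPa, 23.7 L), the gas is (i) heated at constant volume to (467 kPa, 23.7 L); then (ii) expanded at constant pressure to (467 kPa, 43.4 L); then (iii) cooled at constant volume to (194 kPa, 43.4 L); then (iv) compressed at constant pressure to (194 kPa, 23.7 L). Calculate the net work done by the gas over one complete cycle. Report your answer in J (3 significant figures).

W_net ≈ 5380 J

Constant-volume legs do no work.
W(ii) = (467)(43.4 − 23.7) = 9200 J; W(iv) = (194)(23.7 − 43.4) = -3822 J.
W_net = 9200 − 3822 = 5378 J (the clockwise enclosed area).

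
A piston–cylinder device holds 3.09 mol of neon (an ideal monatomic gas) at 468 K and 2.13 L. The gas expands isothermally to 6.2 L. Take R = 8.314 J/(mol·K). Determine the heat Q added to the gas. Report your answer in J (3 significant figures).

Isothermal ⇒ ΔU = 0, so Q = W = nRT ln(V₂/V₁).
Q = (3.09)(8.314)(468) ln(6.2/2.13) = 12023 × 1.068 = 12846 J.

Q ≈ 12800 J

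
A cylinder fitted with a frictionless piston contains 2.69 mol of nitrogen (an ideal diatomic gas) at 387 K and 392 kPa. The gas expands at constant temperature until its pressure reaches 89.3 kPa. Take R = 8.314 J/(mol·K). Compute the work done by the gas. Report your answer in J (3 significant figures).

Isothermal process: W = nRT ln(V₂/V₁) = nRT ln(P₁/P₂).
W = (2.69)(8.314)(387) × ln(392/89.3)
  = 8655 × ln(4.39) = 8655 × 1.479
W_by_gas = 12803 J.

W ≈ 12800 J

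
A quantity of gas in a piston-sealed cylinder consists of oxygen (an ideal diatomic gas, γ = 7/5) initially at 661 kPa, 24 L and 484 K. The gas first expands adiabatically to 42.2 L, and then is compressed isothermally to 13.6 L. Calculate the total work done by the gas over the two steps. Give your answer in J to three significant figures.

Step 1 (adiabatic): W = (P₁V₁ − P₂V₂)/(γ−1) = (15864 − 12658)/0.4 = 8014 J.
After step 1: P = 300 kPa, V = 42.2 L, T = 386.2 K.
Step 2 (isothermal): W = P₁V₁ ln(V₂/V₁) = (12658) ln(13.6/42.2) = -14334 J.
W_total = 8014 − 14334 = -6319 J.

W_total ≈ -6320 J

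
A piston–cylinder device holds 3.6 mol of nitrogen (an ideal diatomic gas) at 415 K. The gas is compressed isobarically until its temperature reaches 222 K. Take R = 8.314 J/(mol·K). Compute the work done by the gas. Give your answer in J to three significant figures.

Isobaric: W = P ΔV = nR ΔT.
W = (3.6)(8.314)(222 − 415) = -5777 J.

W ≈ -5780 J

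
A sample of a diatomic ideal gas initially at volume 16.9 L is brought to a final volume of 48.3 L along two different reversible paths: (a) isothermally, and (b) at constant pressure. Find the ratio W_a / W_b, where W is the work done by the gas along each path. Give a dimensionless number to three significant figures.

W_a / W_b ≈ 0.565

Path (a) isothermal: W = P₁V₁ ln(V₂/V₁) → W_a/(P₁V₁) = 1.05.
Path (b) isobaric: W = P₁(V₂ − V₁) → W_b/(P₁V₁) = 1.858.
W_a / W_b = 1.05 / 1.858 = 0.5652.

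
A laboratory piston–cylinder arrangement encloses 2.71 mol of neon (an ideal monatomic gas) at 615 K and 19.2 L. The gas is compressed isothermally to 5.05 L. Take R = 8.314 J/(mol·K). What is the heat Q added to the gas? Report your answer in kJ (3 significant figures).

Q ≈ -18.5 kJ

Isothermal ⇒ ΔU = 0, so Q = W = nRT ln(V₂/V₁).
Q = (2.71)(8.314)(615) ln(5.05/19.2) = 13857 × -1.336 = -18506 J.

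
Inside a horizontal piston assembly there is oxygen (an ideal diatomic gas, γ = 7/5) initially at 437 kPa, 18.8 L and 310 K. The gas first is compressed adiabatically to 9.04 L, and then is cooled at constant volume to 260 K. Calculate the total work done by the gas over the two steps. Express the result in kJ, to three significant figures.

Step 1 (adiabatic): W = (P₁V₁ − P₂V₂)/(γ−1) = (8216 − 11011)/0.4 = -6989 J.
Step 2 (isochoric): W = 0 (constant volume).
W_total = -6989 + 0 = -6989 J.

W_total ≈ -6.99 kJ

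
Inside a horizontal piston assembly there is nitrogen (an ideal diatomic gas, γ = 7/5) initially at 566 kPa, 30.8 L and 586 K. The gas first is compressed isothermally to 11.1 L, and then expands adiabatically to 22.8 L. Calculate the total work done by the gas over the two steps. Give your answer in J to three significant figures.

W_total ≈ -6890 J

Step 1 (isothermal): W = P₁V₁ ln(V₂/V₁) = (17433) ln(11.1/30.8) = -17791 J.
After step 1: P = 1571 kPa, V = 11.1 L, T = 586 K.
Step 2 (adiabatic): W = (P₁V₁ − P₂V₂)/(γ−1) = (17433 − 13071)/0.4 = 10903 J.
W_total = -17791 + 10903 = -6888 J.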